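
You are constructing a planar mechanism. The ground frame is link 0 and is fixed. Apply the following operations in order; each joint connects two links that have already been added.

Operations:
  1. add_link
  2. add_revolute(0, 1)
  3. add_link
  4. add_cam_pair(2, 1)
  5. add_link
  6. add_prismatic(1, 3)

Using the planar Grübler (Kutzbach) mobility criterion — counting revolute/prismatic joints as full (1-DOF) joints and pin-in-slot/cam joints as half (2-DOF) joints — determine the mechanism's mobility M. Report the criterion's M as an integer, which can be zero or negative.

M = 4

link 0 = ground. State L|J1|J2 = 1|0|0
+link1  2|0|0
R(0,1) f=1→J1  2|1|0
+link2  3|1|0
C(2,1) f=2→J2  3|1|1
+link3  4|1|1
P(1,3) f=1→J1  4|2|1
M = 3(4−1)−2·2−1 = 9−4−1 = 4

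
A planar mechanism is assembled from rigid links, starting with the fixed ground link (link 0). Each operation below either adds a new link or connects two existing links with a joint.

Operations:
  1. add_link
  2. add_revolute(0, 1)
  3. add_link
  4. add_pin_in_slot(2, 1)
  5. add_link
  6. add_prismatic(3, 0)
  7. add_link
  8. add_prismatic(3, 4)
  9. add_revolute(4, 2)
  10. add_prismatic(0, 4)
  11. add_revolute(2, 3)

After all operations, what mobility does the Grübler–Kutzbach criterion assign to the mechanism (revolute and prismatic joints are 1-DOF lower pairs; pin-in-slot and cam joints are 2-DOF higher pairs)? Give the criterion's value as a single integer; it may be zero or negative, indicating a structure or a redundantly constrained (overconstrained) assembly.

M = -1

[1;0;0] (link 0 is ground)
L+ [2;0;0]
R(0,1)∈J1 [2;1;0]
L+ [3;1;0]
PS(2,1)∈J2 [3;1;1]
L+ [4;1;1]
P(3,0)∈J1 [4;2;1]
L+ [5;2;1]
P(3,4)∈J1 [5;3;1]
R(4,2)∈J1 [5;4;1]
P(0,4)∈J1 [5;5;1]
R(2,3)∈J1 [5;6;1]
mobility = 12 − 12 − 1 = -1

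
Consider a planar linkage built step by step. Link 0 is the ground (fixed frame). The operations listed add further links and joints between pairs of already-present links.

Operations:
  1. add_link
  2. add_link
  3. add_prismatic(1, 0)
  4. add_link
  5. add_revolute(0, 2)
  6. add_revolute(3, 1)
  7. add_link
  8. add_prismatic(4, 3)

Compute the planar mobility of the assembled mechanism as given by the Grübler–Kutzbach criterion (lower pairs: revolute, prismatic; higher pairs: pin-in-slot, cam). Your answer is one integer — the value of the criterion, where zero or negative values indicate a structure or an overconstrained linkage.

M = 4

link 0 = ground. State L|J1|J2 = 1|0|0
+link1  2|0|0
+link2  3|0|0
P(1,0) f=1→J1  3|1|0
+link3  4|1|0
R(0,2) f=1→J1  4|2|0
R(3,1) f=1→J1  4|3|0
+link4  5|3|0
P(4,3) f=1→J1  5|4|0
M = 3(5−1)−2·4−0 = 12−8−0 = 4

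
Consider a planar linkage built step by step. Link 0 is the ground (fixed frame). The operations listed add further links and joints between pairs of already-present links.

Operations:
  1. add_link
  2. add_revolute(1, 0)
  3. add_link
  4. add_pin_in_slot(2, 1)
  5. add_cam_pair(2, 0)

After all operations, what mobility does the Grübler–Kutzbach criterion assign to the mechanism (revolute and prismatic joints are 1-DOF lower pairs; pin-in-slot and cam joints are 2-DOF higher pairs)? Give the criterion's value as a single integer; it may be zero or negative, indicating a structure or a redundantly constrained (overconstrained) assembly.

M = 2

L=1 J1=0 J2=0
add link → L=2 J1=0 J2=0
R@1,0 dof=1 J1 → L=2 J1=1 J2=0
add link → L=3 J1=1 J2=0
PS@2,1 dof=2 J2 → L=3 J1=1 J2=1
C@2,0 dof=2 J2 → L=3 J1=1 J2=2
M=3(L−1)−2J1−J2=3·2−2·1−2=2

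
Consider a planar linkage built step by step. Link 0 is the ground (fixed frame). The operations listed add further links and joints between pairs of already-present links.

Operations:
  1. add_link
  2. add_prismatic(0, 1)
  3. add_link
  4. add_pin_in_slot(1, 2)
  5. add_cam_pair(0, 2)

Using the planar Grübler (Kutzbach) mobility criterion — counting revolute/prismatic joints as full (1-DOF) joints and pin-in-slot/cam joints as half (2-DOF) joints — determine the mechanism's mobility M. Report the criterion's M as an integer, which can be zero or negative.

(L,J1,J2)=(1,0,0); link0 fixed
link1: (2,0,0)
P 0-1 [J1]: (2,1,0)
link2: (3,1,0)
PS 1-2 [J2]: (3,1,1)
C 0-2 [J2]: (3,1,2)
Grübler: 3·2 − 2·1 − 2 = 2

M = 2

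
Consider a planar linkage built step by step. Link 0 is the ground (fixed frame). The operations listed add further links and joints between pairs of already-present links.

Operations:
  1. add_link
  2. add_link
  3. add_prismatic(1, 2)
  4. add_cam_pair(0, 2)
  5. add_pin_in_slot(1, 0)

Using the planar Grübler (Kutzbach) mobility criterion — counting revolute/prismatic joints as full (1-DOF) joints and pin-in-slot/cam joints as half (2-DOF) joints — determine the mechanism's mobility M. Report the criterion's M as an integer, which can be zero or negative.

L=1 J1=0 J2=0
add link → L=2 J1=0 J2=0
add link → L=3 J1=0 J2=0
P@1,2 dof=1 J1 → L=3 J1=1 J2=0
C@0,2 dof=2 J2 → L=3 J1=1 J2=1
PS@1,0 dof=2 J2 → L=3 J1=1 J2=2
M=3(L−1)−2J1−J2=3·2−2·1−2=2

M = 2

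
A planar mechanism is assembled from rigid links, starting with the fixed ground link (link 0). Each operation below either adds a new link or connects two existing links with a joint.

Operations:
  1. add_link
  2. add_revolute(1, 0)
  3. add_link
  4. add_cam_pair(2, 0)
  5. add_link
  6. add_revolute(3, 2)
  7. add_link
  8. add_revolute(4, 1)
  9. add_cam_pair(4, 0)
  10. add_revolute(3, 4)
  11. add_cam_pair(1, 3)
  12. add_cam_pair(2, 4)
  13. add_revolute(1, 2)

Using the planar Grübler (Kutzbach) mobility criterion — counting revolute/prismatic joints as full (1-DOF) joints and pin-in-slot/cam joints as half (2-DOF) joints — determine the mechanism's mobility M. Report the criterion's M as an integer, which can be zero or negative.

M = -2

[1;0;0] (link 0 is ground)
L+ [2;0;0]
R(1,0)∈J1 [2;1;0]
L+ [3;1;0]
C(2,0)∈J2 [3;1;1]
L+ [4;1;1]
R(3,2)∈J1 [4;2;1]
L+ [5;2;1]
R(4,1)∈J1 [5;3;1]
C(4,0)∈J2 [5;3;2]
R(3,4)∈J1 [5;4;2]
C(1,3)∈J2 [5;4;3]
C(2,4)∈J2 [5;4;4]
R(1,2)∈J1 [5;5;4]
mobility = 12 − 10 − 4 = -2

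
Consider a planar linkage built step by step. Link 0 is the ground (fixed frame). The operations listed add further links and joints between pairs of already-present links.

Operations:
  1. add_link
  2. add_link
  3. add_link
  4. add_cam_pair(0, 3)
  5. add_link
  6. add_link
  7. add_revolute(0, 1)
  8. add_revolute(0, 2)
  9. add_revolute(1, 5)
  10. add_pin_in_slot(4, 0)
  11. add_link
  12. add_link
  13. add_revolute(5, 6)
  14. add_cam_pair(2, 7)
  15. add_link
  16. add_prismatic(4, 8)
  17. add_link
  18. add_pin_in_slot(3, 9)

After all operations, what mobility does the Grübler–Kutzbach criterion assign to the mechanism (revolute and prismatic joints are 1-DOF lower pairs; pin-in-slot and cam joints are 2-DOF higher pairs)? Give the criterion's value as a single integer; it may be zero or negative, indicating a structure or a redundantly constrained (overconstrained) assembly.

M = 13

[1;0;0] (link 0 is ground)
L+ [2;0;0]
L+ [3;0;0]
L+ [4;0;0]
C(0,3)∈J2 [4;0;1]
L+ [5;0;1]
L+ [6;0;1]
R(0,1)∈J1 [6;1;1]
R(0,2)∈J1 [6;2;1]
R(1,5)∈J1 [6;3;1]
PS(4,0)∈J2 [6;3;2]
L+ [7;3;2]
L+ [8;3;2]
R(5,6)∈J1 [8;4;2]
C(2,7)∈J2 [8;4;3]
L+ [9;4;3]
P(4,8)∈J1 [9;5;3]
L+ [10;5;3]
PS(3,9)∈J2 [10;5;4]
mobility = 27 − 10 − 4 = 13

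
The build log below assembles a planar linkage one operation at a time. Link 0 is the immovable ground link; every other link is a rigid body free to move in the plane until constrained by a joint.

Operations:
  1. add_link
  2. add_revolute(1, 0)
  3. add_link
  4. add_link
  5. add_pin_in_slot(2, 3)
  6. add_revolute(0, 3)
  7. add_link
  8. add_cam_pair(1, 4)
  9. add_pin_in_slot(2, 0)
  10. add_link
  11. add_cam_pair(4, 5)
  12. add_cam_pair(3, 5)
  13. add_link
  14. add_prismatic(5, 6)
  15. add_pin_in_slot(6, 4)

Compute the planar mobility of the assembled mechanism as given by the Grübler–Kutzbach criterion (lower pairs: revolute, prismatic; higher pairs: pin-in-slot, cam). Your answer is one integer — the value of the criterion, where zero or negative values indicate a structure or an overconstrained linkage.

(L,J1,J2)=(1,0,0); link0 fixed
link1: (2,0,0)
R 1-0 [J1]: (2,1,0)
link2: (3,1,0)
link3: (4,1,0)
PS 2-3 [J2]: (4,1,1)
R 0-3 [J1]: (4,2,1)
link4: (5,2,1)
C 1-4 [J2]: (5,2,2)
PS 2-0 [J2]: (5,2,3)
link5: (6,2,3)
C 4-5 [J2]: (6,2,4)
C 3-5 [J2]: (6,2,5)
link6: (7,2,5)
P 5-6 [J1]: (7,3,5)
PS 6-4 [J2]: (7,3,6)
Grübler: 3·6 − 2·3 − 6 = 6

M = 6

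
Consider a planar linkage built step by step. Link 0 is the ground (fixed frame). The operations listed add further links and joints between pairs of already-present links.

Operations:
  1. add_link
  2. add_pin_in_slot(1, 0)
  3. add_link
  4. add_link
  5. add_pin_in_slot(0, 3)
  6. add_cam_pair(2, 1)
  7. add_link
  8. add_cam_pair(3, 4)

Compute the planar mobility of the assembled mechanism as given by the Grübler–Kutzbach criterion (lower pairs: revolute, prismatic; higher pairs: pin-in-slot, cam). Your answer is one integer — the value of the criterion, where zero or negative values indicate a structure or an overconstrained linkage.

L=1 J1=0 J2=0
add link → L=2 J1=0 J2=0
PS@1,0 dof=2 J2 → L=2 J1=0 J2=1
add link → L=3 J1=0 J2=1
add link → L=4 J1=0 J2=1
PS@0,3 dof=2 J2 → L=4 J1=0 J2=2
C@2,1 dof=2 J2 → L=4 J1=0 J2=3
add link → L=5 J1=0 J2=3
C@3,4 dof=2 J2 → L=5 J1=0 J2=4
M=3(L−1)−2J1−J2=3·4−2·0−4=8

M = 8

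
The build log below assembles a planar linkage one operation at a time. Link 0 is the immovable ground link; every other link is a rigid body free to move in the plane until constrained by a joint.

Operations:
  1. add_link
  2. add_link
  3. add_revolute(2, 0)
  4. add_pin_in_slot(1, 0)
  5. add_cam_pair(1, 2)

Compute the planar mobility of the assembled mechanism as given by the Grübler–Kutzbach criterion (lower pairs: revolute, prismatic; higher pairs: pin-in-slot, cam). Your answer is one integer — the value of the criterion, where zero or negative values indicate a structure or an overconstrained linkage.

M = 2

L=1 J1=0 J2=0
add link → L=2 J1=0 J2=0
add link → L=3 J1=0 J2=0
R@2,0 dof=1 J1 → L=3 J1=1 J2=0
PS@1,0 dof=2 J2 → L=3 J1=1 J2=1
C@1,2 dof=2 J2 → L=3 J1=1 J2=2
M=3(L−1)−2J1−J2=3·2−2·1−2=2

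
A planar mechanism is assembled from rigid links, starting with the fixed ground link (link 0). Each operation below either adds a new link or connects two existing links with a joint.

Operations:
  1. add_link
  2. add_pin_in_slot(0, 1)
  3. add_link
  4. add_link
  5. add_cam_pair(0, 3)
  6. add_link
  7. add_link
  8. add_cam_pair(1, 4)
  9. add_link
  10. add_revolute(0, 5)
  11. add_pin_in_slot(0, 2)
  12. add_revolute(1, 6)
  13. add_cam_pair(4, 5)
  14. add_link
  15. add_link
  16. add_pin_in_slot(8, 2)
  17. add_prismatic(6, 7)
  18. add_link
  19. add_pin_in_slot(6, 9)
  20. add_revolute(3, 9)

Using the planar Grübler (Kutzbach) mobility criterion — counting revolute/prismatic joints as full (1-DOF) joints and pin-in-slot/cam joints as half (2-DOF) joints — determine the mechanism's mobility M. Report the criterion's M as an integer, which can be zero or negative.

link 0 = ground. State L|J1|J2 = 1|0|0
+link1  2|0|0
PS(0,1) f=2→J2  2|0|1
+link2  3|0|1
+link3  4|0|1
C(0,3) f=2→J2  4|0|2
+link4  5|0|2
+link5  6|0|2
C(1,4) f=2→J2  6|0|3
+link6  7|0|3
R(0,5) f=1→J1  7|1|3
PS(0,2) f=2→J2  7|1|4
R(1,6) f=1→J1  7|2|4
C(4,5) f=2→J2  7|2|5
+link7  8|2|5
+link8  9|2|5
PS(8,2) f=2→J2  9|2|6
P(6,7) f=1→J1  9|3|6
+link9  10|3|6
PS(6,9) f=2→J2  10|3|7
R(3,9) f=1→J1  10|4|7
M = 3(10−1)−2·4−7 = 27−8−7 = 12

M = 12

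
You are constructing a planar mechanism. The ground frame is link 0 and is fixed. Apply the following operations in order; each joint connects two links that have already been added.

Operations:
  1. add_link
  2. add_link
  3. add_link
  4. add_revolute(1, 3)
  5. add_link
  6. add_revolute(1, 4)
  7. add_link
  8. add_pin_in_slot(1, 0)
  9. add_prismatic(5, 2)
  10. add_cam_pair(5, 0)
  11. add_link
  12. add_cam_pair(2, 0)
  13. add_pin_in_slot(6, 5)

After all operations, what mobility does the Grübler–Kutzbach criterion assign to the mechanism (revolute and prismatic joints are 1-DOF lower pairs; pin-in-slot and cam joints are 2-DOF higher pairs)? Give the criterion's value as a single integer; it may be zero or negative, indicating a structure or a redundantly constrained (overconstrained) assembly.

M = 8

link 0 = ground. State L|J1|J2 = 1|0|0
+link1  2|0|0
+link2  3|0|0
+link3  4|0|0
R(1,3) f=1→J1  4|1|0
+link4  5|1|0
R(1,4) f=1→J1  5|2|0
+link5  6|2|0
PS(1,0) f=2→J2  6|2|1
P(5,2) f=1→J1  6|3|1
C(5,0) f=2→J2  6|3|2
+link6  7|3|2
C(2,0) f=2→J2  7|3|3
PS(6,5) f=2→J2  7|3|4
M = 3(7−1)−2·3−4 = 18−6−4 = 8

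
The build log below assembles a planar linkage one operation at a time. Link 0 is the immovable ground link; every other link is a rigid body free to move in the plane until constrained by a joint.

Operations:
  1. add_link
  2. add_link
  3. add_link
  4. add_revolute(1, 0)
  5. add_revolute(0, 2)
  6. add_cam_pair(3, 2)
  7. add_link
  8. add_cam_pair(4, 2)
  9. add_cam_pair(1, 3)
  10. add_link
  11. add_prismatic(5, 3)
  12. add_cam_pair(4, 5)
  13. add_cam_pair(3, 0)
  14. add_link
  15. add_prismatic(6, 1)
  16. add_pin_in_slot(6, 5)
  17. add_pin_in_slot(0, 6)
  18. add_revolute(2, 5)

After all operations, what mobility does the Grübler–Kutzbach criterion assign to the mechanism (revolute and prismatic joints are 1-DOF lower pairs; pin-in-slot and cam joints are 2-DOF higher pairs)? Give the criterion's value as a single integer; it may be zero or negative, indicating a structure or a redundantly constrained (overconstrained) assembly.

L=1 J1=0 J2=0
add link → L=2 J1=0 J2=0
add link → L=3 J1=0 J2=0
add link → L=4 J1=0 J2=0
R@1,0 dof=1 J1 → L=4 J1=1 J2=0
R@0,2 dof=1 J1 → L=4 J1=2 J2=0
C@3,2 dof=2 J2 → L=4 J1=2 J2=1
add link → L=5 J1=2 J2=1
C@4,2 dof=2 J2 → L=5 J1=2 J2=2
C@1,3 dof=2 J2 → L=5 J1=2 J2=3
add link → L=6 J1=2 J2=3
P@5,3 dof=1 J1 → L=6 J1=3 J2=3
C@4,5 dof=2 J2 → L=6 J1=3 J2=4
C@3,0 dof=2 J2 → L=6 J1=3 J2=5
add link → L=7 J1=3 J2=5
P@6,1 dof=1 J1 → L=7 J1=4 J2=5
PS@6,5 dof=2 J2 → L=7 J1=4 J2=6
PS@0,6 dof=2 J2 → L=7 J1=4 J2=7
R@2,5 dof=1 J1 → L=7 J1=5 J2=7
M=3(L−1)−2J1−J2=3·6−2·5−7=1

M = 1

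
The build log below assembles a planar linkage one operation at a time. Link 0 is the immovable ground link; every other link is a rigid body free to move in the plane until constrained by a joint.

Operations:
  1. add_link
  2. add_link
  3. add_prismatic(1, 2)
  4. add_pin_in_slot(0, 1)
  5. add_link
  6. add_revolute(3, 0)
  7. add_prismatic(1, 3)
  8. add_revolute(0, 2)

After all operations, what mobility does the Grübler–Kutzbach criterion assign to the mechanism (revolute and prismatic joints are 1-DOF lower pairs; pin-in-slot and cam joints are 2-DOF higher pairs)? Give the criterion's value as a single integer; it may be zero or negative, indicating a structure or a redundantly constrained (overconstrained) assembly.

ground; <1,0,0>
#1 <2,0,0>
#2 <3,0,0>
P:1↔2 J1 <3,1,0>
PS:0↔1 J2 <3,1,1>
#3 <4,1,1>
R:3↔0 J1 <4,2,1>
P:1↔3 J1 <4,3,1>
R:0↔2 J1 <4,4,1>
3×3 − 2×4 − 1×1 = 0

M = 0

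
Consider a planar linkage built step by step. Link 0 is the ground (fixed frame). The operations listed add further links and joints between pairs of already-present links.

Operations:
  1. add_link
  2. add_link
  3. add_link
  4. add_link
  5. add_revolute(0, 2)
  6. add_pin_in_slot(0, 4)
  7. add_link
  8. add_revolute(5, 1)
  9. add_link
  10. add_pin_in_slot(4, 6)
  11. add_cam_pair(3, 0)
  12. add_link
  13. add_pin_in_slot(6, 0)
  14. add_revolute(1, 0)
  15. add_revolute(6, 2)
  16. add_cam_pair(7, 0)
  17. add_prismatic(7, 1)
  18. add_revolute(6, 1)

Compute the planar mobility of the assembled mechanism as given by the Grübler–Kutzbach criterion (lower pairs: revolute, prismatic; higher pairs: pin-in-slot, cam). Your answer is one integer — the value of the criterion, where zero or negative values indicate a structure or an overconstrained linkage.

M = 4

L=1 J1=0 J2=0
add link → L=2 J1=0 J2=0
add link → L=3 J1=0 J2=0
add link → L=4 J1=0 J2=0
add link → L=5 J1=0 J2=0
R@0,2 dof=1 J1 → L=5 J1=1 J2=0
PS@0,4 dof=2 J2 → L=5 J1=1 J2=1
add link → L=6 J1=1 J2=1
R@5,1 dof=1 J1 → L=6 J1=2 J2=1
add link → L=7 J1=2 J2=1
PS@4,6 dof=2 J2 → L=7 J1=2 J2=2
C@3,0 dof=2 J2 → L=7 J1=2 J2=3
add link → L=8 J1=2 J2=3
PS@6,0 dof=2 J2 → L=8 J1=2 J2=4
R@1,0 dof=1 J1 → L=8 J1=3 J2=4
R@6,2 dof=1 J1 → L=8 J1=4 J2=4
C@7,0 dof=2 J2 → L=8 J1=4 J2=5
P@7,1 dof=1 J1 → L=8 J1=5 J2=5
R@6,1 dof=1 J1 → L=8 J1=6 J2=5
M=3(L−1)−2J1−J2=3·7−2·6−5=4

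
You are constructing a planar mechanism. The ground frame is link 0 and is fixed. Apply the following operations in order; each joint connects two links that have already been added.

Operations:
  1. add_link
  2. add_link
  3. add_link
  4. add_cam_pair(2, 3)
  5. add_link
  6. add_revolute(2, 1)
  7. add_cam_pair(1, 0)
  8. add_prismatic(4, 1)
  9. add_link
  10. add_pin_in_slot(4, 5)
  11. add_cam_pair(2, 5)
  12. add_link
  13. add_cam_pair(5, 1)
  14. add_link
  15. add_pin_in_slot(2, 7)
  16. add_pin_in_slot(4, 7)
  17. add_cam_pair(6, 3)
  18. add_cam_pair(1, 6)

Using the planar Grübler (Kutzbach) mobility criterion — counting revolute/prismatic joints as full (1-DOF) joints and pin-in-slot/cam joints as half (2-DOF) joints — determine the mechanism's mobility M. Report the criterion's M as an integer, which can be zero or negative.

L=1 J1=0 J2=0
add link → L=2 J1=0 J2=0
add link → L=3 J1=0 J2=0
add link → L=4 J1=0 J2=0
C@2,3 dof=2 J2 → L=4 J1=0 J2=1
add link → L=5 J1=0 J2=1
R@2,1 dof=1 J1 → L=5 J1=1 J2=1
C@1,0 dof=2 J2 → L=5 J1=1 J2=2
P@4,1 dof=1 J1 → L=5 J1=2 J2=2
add link → L=6 J1=2 J2=2
PS@4,5 dof=2 J2 → L=6 J1=2 J2=3
C@2,5 dof=2 J2 → L=6 J1=2 J2=4
add link → L=7 J1=2 J2=4
C@5,1 dof=2 J2 → L=7 J1=2 J2=5
add link → L=8 J1=2 J2=5
PS@2,7 dof=2 J2 → L=8 J1=2 J2=6
PS@4,7 dof=2 J2 → L=8 J1=2 J2=7
C@6,3 dof=2 J2 → L=8 J1=2 J2=8
C@1,6 dof=2 J2 → L=8 J1=2 J2=9
M=3(L−1)−2J1−J2=3·7−2·2−9=8

M = 8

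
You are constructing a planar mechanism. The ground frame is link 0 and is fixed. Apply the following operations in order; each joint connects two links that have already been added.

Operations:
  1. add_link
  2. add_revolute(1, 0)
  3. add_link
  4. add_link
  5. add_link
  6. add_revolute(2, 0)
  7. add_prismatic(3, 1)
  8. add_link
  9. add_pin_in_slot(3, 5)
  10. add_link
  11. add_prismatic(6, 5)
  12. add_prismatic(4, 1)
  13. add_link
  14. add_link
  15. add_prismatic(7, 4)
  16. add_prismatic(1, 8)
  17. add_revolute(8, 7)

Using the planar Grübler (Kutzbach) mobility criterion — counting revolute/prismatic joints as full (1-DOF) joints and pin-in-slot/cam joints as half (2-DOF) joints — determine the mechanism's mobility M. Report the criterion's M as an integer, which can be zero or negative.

(L,J1,J2)=(1,0,0); link0 fixed
link1: (2,0,0)
R 1-0 [J1]: (2,1,0)
link2: (3,1,0)
link3: (4,1,0)
link4: (5,1,0)
R 2-0 [J1]: (5,2,0)
P 3-1 [J1]: (5,3,0)
link5: (6,3,0)
PS 3-5 [J2]: (6,3,1)
link6: (7,3,1)
P 6-5 [J1]: (7,4,1)
P 4-1 [J1]: (7,5,1)
link7: (8,5,1)
link8: (9,5,1)
P 7-4 [J1]: (9,6,1)
P 1-8 [J1]: (9,7,1)
R 8-7 [J1]: (9,8,1)
Grübler: 3·8 − 2·8 − 1 = 7

M = 7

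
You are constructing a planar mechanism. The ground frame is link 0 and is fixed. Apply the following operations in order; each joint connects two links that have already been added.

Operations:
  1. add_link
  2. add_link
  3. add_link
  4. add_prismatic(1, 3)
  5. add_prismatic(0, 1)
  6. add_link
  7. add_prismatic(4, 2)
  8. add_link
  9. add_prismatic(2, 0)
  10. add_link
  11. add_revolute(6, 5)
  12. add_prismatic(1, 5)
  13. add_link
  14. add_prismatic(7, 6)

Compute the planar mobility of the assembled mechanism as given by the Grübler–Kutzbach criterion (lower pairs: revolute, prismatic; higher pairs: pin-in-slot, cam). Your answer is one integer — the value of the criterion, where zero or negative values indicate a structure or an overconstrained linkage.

L=1 J1=0 J2=0
add link → L=2 J1=0 J2=0
add link → L=3 J1=0 J2=0
add link → L=4 J1=0 J2=0
P@1,3 dof=1 J1 → L=4 J1=1 J2=0
P@0,1 dof=1 J1 → L=4 J1=2 J2=0
add link → L=5 J1=2 J2=0
P@4,2 dof=1 J1 → L=5 J1=3 J2=0
add link → L=6 J1=3 J2=0
P@2,0 dof=1 J1 → L=6 J1=4 J2=0
add link → L=7 J1=4 J2=0
R@6,5 dof=1 J1 → L=7 J1=5 J2=0
P@1,5 dof=1 J1 → L=7 J1=6 J2=0
add link → L=8 J1=6 J2=0
P@7,6 dof=1 J1 → L=8 J1=7 J2=0
M=3(L−1)−2J1−J2=3·7−2·7−0=7

M = 7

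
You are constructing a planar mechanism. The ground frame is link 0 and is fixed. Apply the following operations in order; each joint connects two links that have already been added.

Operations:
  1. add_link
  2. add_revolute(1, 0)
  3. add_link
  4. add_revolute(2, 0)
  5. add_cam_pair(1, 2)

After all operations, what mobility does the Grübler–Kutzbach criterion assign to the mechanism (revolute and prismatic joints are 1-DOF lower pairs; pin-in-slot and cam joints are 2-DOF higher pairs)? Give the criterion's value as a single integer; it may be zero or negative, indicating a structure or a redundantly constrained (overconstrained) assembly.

L=1 J1=0 J2=0
add link → L=2 J1=0 J2=0
R@1,0 dof=1 J1 → L=2 J1=1 J2=0
add link → L=3 J1=1 J2=0
R@2,0 dof=1 J1 → L=3 J1=2 J2=0
C@1,2 dof=2 J2 → L=3 J1=2 J2=1
M=3(L−1)−2J1−J2=3·2−2·2−1=1

M = 1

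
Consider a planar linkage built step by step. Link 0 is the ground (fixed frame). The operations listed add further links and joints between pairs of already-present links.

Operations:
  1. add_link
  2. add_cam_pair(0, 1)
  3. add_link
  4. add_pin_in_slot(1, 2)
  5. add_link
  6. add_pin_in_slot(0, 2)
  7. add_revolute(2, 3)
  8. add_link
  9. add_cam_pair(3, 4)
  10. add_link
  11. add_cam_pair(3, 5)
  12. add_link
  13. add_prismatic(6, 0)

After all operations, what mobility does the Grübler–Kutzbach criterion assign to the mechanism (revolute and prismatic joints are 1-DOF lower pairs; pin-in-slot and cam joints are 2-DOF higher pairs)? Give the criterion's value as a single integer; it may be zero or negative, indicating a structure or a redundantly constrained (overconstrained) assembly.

M = 9

(L,J1,J2)=(1,0,0); link0 fixed
link1: (2,0,0)
C 0-1 [J2]: (2,0,1)
link2: (3,0,1)
PS 1-2 [J2]: (3,0,2)
link3: (4,0,2)
PS 0-2 [J2]: (4,0,3)
R 2-3 [J1]: (4,1,3)
link4: (5,1,3)
C 3-4 [J2]: (5,1,4)
link5: (6,1,4)
C 3-5 [J2]: (6,1,5)
link6: (7,1,5)
P 6-0 [J1]: (7,2,5)
Grübler: 3·6 − 2·2 − 5 = 9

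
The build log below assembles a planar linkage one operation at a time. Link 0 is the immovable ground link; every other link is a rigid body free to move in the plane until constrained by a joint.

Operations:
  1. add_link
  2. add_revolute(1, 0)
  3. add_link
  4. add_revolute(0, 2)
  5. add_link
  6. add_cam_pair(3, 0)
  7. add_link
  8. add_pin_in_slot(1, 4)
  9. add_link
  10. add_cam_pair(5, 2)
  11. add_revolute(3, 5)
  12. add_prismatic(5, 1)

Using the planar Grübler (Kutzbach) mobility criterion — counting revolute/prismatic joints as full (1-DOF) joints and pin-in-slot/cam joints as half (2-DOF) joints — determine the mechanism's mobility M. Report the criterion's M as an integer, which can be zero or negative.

(L,J1,J2)=(1,0,0); link0 fixed
link1: (2,0,0)
R 1-0 [J1]: (2,1,0)
link2: (3,1,0)
R 0-2 [J1]: (3,2,0)
link3: (4,2,0)
C 3-0 [J2]: (4,2,1)
link4: (5,2,1)
PS 1-4 [J2]: (5,2,2)
link5: (6,2,2)
C 5-2 [J2]: (6,2,3)
R 3-5 [J1]: (6,3,3)
P 5-1 [J1]: (6,4,3)
Grübler: 3·5 − 2·4 − 3 = 4

M = 4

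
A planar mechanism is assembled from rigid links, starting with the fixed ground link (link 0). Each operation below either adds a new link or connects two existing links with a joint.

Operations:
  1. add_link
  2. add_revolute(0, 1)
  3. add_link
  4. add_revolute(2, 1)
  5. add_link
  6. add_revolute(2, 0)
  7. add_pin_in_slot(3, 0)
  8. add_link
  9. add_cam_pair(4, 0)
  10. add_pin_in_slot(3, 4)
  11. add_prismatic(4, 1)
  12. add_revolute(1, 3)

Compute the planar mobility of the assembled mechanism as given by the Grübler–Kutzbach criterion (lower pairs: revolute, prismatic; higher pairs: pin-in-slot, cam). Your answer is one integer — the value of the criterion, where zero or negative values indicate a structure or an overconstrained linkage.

M = -1

(L,J1,J2)=(1,0,0); link0 fixed
link1: (2,0,0)
R 0-1 [J1]: (2,1,0)
link2: (3,1,0)
R 2-1 [J1]: (3,2,0)
link3: (4,2,0)
R 2-0 [J1]: (4,3,0)
PS 3-0 [J2]: (4,3,1)
link4: (5,3,1)
C 4-0 [J2]: (5,3,2)
PS 3-4 [J2]: (5,3,3)
P 4-1 [J1]: (5,4,3)
R 1-3 [J1]: (5,5,3)
Grübler: 3·4 − 2·5 − 3 = -1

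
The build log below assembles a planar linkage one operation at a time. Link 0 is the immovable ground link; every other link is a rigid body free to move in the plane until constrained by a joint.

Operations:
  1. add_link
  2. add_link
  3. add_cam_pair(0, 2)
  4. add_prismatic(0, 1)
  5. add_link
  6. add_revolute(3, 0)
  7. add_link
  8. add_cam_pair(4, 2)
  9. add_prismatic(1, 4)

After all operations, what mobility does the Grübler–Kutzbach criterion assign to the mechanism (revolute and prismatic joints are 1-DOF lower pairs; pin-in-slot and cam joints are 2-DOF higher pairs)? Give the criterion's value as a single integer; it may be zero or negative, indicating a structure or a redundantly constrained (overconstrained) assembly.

M = 4

ground; <1,0,0>
#1 <2,0,0>
#2 <3,0,0>
C:0↔2 J2 <3,0,1>
P:0↔1 J1 <3,1,1>
#3 <4,1,1>
R:3↔0 J1 <4,2,1>
#4 <5,2,1>
C:4↔2 J2 <5,2,2>
P:1↔4 J1 <5,3,2>
3×4 − 2×3 − 1×2 = 4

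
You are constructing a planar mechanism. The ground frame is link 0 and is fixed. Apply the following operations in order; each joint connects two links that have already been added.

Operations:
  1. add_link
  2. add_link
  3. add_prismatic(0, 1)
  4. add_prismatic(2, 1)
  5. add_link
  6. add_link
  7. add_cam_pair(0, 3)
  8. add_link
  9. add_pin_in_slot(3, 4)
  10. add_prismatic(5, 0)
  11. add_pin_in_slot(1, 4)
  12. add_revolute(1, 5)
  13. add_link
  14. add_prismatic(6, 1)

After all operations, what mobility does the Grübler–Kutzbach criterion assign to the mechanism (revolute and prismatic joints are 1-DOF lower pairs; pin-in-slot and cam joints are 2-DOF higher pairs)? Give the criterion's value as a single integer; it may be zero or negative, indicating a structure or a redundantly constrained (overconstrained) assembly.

ground; <1,0,0>
#1 <2,0,0>
#2 <3,0,0>
P:0↔1 J1 <3,1,0>
P:2↔1 J1 <3,2,0>
#3 <4,2,0>
#4 <5,2,0>
C:0↔3 J2 <5,2,1>
#5 <6,2,1>
PS:3↔4 J2 <6,2,2>
P:5↔0 J1 <6,3,2>
PS:1↔4 J2 <6,3,3>
R:1↔5 J1 <6,4,3>
#6 <7,4,3>
P:6↔1 J1 <7,5,3>
3×6 − 2×5 − 1×3 = 5

M = 5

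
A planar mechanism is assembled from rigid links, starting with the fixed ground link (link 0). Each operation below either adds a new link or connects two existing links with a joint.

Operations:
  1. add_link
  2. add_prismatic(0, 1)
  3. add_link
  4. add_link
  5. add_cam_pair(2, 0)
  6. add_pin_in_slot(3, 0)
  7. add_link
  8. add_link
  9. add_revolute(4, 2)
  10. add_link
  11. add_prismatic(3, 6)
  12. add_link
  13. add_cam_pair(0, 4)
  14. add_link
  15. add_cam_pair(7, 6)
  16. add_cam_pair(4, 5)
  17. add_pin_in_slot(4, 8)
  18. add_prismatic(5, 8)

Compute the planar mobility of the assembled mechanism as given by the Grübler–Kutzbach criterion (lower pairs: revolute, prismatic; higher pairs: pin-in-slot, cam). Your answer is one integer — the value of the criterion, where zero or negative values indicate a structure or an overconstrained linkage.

M = 10

ground; <1,0,0>
#1 <2,0,0>
P:0↔1 J1 <2,1,0>
#2 <3,1,0>
#3 <4,1,0>
C:2↔0 J2 <4,1,1>
PS:3↔0 J2 <4,1,2>
#4 <5,1,2>
#5 <6,1,2>
R:4↔2 J1 <6,2,2>
#6 <7,2,2>
P:3↔6 J1 <7,3,2>
#7 <8,3,2>
C:0↔4 J2 <8,3,3>
#8 <9,3,3>
C:7↔6 J2 <9,3,4>
C:4↔5 J2 <9,3,5>
PS:4↔8 J2 <9,3,6>
P:5↔8 J1 <9,4,6>
3×8 − 2×4 − 1×6 = 10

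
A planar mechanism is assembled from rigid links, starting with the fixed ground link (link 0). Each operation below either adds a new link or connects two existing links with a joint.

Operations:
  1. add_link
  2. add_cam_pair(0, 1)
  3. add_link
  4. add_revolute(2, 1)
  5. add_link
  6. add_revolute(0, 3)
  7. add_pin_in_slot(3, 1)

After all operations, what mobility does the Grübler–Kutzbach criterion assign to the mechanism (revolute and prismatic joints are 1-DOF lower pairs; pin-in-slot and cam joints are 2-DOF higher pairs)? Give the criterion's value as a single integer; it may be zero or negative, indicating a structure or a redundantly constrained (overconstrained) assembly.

L=1 J1=0 J2=0
add link → L=2 J1=0 J2=0
C@0,1 dof=2 J2 → L=2 J1=0 J2=1
add link → L=3 J1=0 J2=1
R@2,1 dof=1 J1 → L=3 J1=1 J2=1
add link → L=4 J1=1 J2=1
R@0,3 dof=1 J1 → L=4 J1=2 J2=1
PS@3,1 dof=2 J2 → L=4 J1=2 J2=2
M=3(L−1)−2J1−J2=3·3−2·2−2=3

M = 3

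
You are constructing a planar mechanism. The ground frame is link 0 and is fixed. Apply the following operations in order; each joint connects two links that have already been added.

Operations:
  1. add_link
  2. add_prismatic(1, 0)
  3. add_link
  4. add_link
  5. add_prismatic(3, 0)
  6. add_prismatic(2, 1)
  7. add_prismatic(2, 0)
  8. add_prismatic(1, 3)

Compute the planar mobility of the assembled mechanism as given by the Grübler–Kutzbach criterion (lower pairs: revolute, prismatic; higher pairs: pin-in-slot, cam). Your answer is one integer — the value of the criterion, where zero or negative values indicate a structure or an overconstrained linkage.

ground; <1,0,0>
#1 <2,0,0>
P:1↔0 J1 <2,1,0>
#2 <3,1,0>
#3 <4,1,0>
P:3↔0 J1 <4,2,0>
P:2↔1 J1 <4,3,0>
P:2↔0 J1 <4,4,0>
P:1↔3 J1 <4,5,0>
3×3 − 2×5 − 1×0 = -1

M = -1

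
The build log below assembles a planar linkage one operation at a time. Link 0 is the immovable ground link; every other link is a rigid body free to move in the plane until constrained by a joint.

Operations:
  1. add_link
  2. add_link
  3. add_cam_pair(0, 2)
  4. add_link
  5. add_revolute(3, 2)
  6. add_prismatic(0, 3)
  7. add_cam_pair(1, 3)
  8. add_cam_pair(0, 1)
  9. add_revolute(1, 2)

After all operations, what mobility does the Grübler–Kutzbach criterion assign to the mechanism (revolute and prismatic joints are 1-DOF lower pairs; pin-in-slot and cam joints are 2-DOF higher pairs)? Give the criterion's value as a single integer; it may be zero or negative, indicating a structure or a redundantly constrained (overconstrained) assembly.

M = 0

ground; <1,0,0>
#1 <2,0,0>
#2 <3,0,0>
C:0↔2 J2 <3,0,1>
#3 <4,0,1>
R:3↔2 J1 <4,1,1>
P:0↔3 J1 <4,2,1>
C:1↔3 J2 <4,2,2>
C:0↔1 J2 <4,2,3>
R:1↔2 J1 <4,3,3>
3×3 − 2×3 − 1×3 = 0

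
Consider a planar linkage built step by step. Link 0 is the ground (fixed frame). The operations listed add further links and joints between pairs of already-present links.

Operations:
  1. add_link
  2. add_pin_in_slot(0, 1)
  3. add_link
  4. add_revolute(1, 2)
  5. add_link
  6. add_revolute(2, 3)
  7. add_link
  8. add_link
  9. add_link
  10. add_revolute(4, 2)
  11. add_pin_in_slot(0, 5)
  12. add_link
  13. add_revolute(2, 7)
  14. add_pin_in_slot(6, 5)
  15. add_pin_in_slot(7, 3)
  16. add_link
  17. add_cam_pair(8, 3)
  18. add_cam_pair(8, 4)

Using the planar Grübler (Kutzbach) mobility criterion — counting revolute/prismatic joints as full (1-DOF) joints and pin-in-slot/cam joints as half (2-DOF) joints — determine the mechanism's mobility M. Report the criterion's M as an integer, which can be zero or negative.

(L,J1,J2)=(1,0,0); link0 fixed
link1: (2,0,0)
PS 0-1 [J2]: (2,0,1)
link2: (3,0,1)
R 1-2 [J1]: (3,1,1)
link3: (4,1,1)
R 2-3 [J1]: (4,2,1)
link4: (5,2,1)
link5: (6,2,1)
link6: (7,2,1)
R 4-2 [J1]: (7,3,1)
PS 0-5 [J2]: (7,3,2)
link7: (8,3,2)
R 2-7 [J1]: (8,4,2)
PS 6-5 [J2]: (8,4,3)
PS 7-3 [J2]: (8,4,4)
link8: (9,4,4)
C 8-3 [J2]: (9,4,5)
C 8-4 [J2]: (9,4,6)
Grübler: 3·8 − 2·4 − 6 = 10

M = 10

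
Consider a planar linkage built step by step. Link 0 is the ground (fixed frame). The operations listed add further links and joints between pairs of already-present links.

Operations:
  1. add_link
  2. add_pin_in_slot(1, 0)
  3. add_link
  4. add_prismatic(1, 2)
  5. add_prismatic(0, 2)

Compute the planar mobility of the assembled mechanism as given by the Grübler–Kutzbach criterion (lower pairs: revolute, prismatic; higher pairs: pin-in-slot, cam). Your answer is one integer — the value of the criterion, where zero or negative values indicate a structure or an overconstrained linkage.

L=1 J1=0 J2=0
add link → L=2 J1=0 J2=0
PS@1,0 dof=2 J2 → L=2 J1=0 J2=1
add link → L=3 J1=0 J2=1
P@1,2 dof=1 J1 → L=3 J1=1 J2=1
P@0,2 dof=1 J1 → L=3 J1=2 J2=1
M=3(L−1)−2J1−J2=3·2−2·2−1=1

M = 1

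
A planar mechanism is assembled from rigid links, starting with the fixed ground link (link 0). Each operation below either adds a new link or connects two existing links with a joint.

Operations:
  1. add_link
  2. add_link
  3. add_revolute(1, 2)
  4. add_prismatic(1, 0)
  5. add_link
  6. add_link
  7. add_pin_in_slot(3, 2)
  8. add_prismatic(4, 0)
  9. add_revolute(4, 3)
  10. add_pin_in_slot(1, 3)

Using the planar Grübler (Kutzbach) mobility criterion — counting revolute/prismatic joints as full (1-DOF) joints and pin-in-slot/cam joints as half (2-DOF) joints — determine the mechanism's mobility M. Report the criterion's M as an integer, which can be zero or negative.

M = 2

link 0 = ground. State L|J1|J2 = 1|0|0
+link1  2|0|0
+link2  3|0|0
R(1,2) f=1→J1  3|1|0
P(1,0) f=1→J1  3|2|0
+link3  4|2|0
+link4  5|2|0
PS(3,2) f=2→J2  5|2|1
P(4,0) f=1→J1  5|3|1
R(4,3) f=1→J1  5|4|1
PS(1,3) f=2→J2  5|4|2
M = 3(5−1)−2·4−2 = 12−8−2 = 2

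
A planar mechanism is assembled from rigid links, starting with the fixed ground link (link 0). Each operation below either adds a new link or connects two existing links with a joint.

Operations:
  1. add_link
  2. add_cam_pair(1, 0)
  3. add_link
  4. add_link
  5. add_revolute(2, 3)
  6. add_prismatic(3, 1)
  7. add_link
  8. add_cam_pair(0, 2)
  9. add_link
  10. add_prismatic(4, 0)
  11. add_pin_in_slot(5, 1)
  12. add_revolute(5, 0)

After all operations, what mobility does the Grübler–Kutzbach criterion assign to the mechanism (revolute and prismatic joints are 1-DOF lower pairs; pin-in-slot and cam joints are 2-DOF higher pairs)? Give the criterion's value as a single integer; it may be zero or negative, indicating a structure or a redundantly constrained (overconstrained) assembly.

M = 4

link 0 = ground. State L|J1|J2 = 1|0|0
+link1  2|0|0
C(1,0) f=2→J2  2|0|1
+link2  3|0|1
+link3  4|0|1
R(2,3) f=1→J1  4|1|1
P(3,1) f=1→J1  4|2|1
+link4  5|2|1
C(0,2) f=2→J2  5|2|2
+link5  6|2|2
P(4,0) f=1→J1  6|3|2
PS(5,1) f=2→J2  6|3|3
R(5,0) f=1→J1  6|4|3
M = 3(6−1)−2·4−3 = 15−8−3 = 4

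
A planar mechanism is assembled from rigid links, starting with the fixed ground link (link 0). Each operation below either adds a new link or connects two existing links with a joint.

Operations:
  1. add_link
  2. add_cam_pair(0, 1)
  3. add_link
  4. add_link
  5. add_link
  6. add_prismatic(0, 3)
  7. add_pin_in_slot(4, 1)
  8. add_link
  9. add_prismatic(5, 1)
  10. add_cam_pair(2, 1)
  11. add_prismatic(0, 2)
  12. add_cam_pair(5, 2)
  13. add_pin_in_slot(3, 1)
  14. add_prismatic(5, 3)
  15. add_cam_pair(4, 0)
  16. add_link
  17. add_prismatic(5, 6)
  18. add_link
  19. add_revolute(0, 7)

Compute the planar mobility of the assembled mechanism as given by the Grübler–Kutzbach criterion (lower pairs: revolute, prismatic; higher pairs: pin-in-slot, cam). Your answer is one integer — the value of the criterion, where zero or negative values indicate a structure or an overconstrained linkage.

M = 3

ground; <1,0,0>
#1 <2,0,0>
C:0↔1 J2 <2,0,1>
#2 <3,0,1>
#3 <4,0,1>
#4 <5,0,1>
P:0↔3 J1 <5,1,1>
PS:4↔1 J2 <5,1,2>
#5 <6,1,2>
P:5↔1 J1 <6,2,2>
C:2↔1 J2 <6,2,3>
P:0↔2 J1 <6,3,3>
C:5↔2 J2 <6,3,4>
PS:3↔1 J2 <6,3,5>
P:5↔3 J1 <6,4,5>
C:4↔0 J2 <6,4,6>
#6 <7,4,6>
P:5↔6 J1 <7,5,6>
#7 <8,5,6>
R:0↔7 J1 <8,6,6>
3×7 − 2×6 − 1×6 = 3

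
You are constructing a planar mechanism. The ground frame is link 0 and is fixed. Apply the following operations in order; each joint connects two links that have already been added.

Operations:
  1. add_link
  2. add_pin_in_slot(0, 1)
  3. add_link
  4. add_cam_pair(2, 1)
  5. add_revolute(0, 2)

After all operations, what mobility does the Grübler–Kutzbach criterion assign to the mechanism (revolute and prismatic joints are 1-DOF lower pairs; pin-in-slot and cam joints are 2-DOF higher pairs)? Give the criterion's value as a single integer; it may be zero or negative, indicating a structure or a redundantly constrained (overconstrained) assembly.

L=1 J1=0 J2=0
add link → L=2 J1=0 J2=0
PS@0,1 dof=2 J2 → L=2 J1=0 J2=1
add link → L=3 J1=0 J2=1
C@2,1 dof=2 J2 → L=3 J1=0 J2=2
R@0,2 dof=1 J1 → L=3 J1=1 J2=2
M=3(L−1)−2J1−J2=3·2−2·1−2=2

M = 2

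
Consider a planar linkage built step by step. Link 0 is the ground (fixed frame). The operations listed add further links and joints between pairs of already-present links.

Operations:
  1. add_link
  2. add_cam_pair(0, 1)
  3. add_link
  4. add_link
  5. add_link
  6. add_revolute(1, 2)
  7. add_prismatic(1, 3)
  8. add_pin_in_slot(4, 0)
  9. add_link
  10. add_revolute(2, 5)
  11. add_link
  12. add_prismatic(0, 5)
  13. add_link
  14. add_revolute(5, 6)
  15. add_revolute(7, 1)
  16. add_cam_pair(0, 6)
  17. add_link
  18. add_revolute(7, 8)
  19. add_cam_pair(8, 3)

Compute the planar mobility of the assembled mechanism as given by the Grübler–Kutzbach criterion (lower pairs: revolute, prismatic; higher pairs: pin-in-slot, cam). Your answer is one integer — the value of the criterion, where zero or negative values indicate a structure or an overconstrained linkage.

link 0 = ground. State L|J1|J2 = 1|0|0
+link1  2|0|0
C(0,1) f=2→J2  2|0|1
+link2  3|0|1
+link3  4|0|1
+link4  5|0|1
R(1,2) f=1→J1  5|1|1
P(1,3) f=1→J1  5|2|1
PS(4,0) f=2→J2  5|2|2
+link5  6|2|2
R(2,5) f=1→J1  6|3|2
+link6  7|3|2
P(0,5) f=1→J1  7|4|2
+link7  8|4|2
R(5,6) f=1→J1  8|5|2
R(7,1) f=1→J1  8|6|2
C(0,6) f=2→J2  8|6|3
+link8  9|6|3
R(7,8) f=1→J1  9|7|3
C(8,3) f=2→J2  9|7|4
M = 3(9−1)−2·7−4 = 24−14−4 = 6

M = 6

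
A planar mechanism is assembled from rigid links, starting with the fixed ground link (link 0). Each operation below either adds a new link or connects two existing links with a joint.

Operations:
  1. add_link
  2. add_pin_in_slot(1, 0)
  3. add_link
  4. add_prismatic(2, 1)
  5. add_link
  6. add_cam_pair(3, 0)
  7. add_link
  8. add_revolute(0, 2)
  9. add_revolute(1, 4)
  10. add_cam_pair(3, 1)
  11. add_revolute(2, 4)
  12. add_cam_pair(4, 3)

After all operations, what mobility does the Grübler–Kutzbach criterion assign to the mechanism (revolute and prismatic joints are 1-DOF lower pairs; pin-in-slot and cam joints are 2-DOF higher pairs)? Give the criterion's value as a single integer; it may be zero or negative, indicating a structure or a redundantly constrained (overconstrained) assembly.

M = 0

(L,J1,J2)=(1,0,0); link0 fixed
link1: (2,0,0)
PS 1-0 [J2]: (2,0,1)
link2: (3,0,1)
P 2-1 [J1]: (3,1,1)
link3: (4,1,1)
C 3-0 [J2]: (4,1,2)
link4: (5,1,2)
R 0-2 [J1]: (5,2,2)
R 1-4 [J1]: (5,3,2)
C 3-1 [J2]: (5,3,3)
R 2-4 [J1]: (5,4,3)
C 4-3 [J2]: (5,4,4)
Grübler: 3·4 − 2·4 − 4 = 0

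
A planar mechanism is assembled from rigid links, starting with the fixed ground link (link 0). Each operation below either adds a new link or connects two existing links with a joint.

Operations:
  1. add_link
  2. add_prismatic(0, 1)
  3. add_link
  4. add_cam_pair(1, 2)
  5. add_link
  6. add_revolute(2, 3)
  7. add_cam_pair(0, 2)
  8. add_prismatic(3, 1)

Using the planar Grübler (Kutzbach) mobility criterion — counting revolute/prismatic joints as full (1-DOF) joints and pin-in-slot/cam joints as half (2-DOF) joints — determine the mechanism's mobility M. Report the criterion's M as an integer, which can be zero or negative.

link 0 = ground. State L|J1|J2 = 1|0|0
+link1  2|0|0
P(0,1) f=1→J1  2|1|0
+link2  3|1|0
C(1,2) f=2→J2  3|1|1
+link3  4|1|1
R(2,3) f=1→J1  4|2|1
C(0,2) f=2→J2  4|2|2
P(3,1) f=1→J1  4|3|2
M = 3(4−1)−2·3−2 = 9−6−2 = 1

M = 1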